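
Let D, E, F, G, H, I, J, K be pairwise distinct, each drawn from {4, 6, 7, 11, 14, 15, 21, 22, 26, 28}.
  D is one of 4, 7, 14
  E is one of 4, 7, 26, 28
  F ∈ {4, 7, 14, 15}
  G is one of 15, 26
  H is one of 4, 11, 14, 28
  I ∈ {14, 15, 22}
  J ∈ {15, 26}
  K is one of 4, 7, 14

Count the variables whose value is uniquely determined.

3

The 8 variables together cover exactly {4, 7, 11, 14, 15, 22, 26, 28} — 8 values for 8 variables — and 11 appears only in H's list, so H = 11.
The 7 still-open variables together cover exactly {4, 7, 14, 15, 22, 26, 28} — 7 values for 7 variables — and 22 appears only in I's list, so I = 22.
Among the 6 still-open variables, 28 fits only E (and all 6 values in {4, 7, 14, 15, 26, 28} must be used), so E = 28.
The 2 variables G and J are confined to {15, 26}, which locks those values in; drop them from F.
Determined: E=28, H=11, I=22. The other variables each still have more than one consistent value. That makes 3.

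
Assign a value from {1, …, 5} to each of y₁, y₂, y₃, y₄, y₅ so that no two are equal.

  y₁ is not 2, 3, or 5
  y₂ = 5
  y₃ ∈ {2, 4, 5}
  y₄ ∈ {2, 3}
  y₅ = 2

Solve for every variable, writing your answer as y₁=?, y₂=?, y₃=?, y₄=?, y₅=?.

y₁=1, y₂=5, y₃=4, y₄=3, y₅=2

y₂ has just one choice, so y₂ = 5. Strike 5 from y₃.
y₅'s domain is down to {2}, so y₅ = 2. Eliminate 2 elsewhere: y₃, y₄.
That leaves y₃ = 4. Strike 4 from y₁.
y₄ has just one choice, so y₄ = 3.
y₁ must be 1 (only option left).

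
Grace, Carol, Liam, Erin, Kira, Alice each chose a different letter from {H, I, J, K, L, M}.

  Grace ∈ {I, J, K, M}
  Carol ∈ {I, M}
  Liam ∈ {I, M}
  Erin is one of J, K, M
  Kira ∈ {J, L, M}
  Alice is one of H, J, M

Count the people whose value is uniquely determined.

The 6 variables together cover exactly {H, I, J, K, L, M} — 6 values for 6 variables — and H appears only in Alice's list, so Alice = H.
The 5 still-open variables draw from only 5 values {I, J, K, L, M}, so each is used; only Kira can be L, hence Kira = L.
Carol and Liam between them cover only {I, M} — a naked pair. Remove those values from Grace, Erin.
Determined: Kira=L, Alice=H. The other people each still have more than one consistent value. That makes 2.

2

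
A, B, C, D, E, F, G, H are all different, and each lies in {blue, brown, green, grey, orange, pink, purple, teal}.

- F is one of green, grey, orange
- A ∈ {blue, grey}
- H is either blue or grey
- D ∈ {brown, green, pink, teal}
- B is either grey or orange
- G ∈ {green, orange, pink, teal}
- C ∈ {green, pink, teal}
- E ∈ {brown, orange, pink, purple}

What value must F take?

The 8 variables together cover exactly {blue, brown, green, grey, orange, pink, purple, teal} — 8 values for 8 variables — and purple appears only in E's list, so E = purple.
The 7 still-open variables draw from only 7 values {blue, brown, green, grey, orange, pink, teal}, so each is used; only D can be brown, hence D = brown.
A and H share exactly the 2 values {blue, grey}; by pigeonhole those values go to them, so strike blue, grey from B, F.
B has just one choice, so B = orange. So F, G can't be orange.
So F = green.

green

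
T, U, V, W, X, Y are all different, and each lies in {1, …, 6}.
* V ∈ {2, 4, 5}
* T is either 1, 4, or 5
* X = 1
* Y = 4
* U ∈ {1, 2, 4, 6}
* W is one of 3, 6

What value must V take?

2

X's domain is down to {1}, so X = 1. Strike 1 from T, U.
That leaves Y = 4. Remove 4 from T, U, V.
T must be 5 (only option left). So V can't be 5.
So V = 2.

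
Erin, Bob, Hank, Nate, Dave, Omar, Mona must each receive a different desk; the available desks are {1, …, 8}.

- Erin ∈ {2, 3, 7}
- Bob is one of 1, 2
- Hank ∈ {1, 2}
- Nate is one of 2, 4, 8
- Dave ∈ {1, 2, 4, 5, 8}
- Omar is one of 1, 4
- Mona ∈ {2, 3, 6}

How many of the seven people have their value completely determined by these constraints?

Bob and Hank share exactly the 2 values {1, 2}; by pigeonhole those values go to them, so strike 1, 2 from Erin, Nate, Dave, Omar, Mona.
Omar must be 4 (only option left). So Nate, Dave can't be 4.
Nate has just one choice, so Nate = 8. Remove 8 from Dave.
That leaves Dave = 5.
Determined: Nate=8, Dave=5, Omar=4. The other people each still have more than one consistent value. That makes 3.

3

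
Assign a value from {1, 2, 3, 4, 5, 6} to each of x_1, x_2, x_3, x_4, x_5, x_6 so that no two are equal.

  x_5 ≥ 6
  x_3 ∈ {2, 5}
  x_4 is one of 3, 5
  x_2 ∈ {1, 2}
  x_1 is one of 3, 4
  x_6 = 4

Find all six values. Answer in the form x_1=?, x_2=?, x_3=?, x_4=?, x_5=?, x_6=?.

x_1=3, x_2=1, x_3=2, x_4=5, x_5=6, x_6=4

x_5's domain is down to {6}, so x_5 = 6.
x_6 must be 4 (only option left). Eliminate 4 elsewhere: x_1.
x_1 has just one choice, so x_1 = 3. So x_4 can't be 3.
x_4 must be 5 (only option left). Remove 5 from x_3.
x_3 must be 2 (only option left). Remove 2 from x_2.
x_2's domain is down to {1}, so x_2 = 1.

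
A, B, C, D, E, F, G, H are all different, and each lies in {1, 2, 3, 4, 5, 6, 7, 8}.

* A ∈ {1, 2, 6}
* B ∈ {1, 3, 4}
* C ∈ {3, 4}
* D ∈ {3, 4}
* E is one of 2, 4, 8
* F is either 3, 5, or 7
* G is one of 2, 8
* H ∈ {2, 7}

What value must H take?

Among the 8 variables, 5 fits only F (and all 8 values in {1, 2, 3, 4, 5, 6, 7, 8} must be used), so F = 5.
The 7 still-open variables draw from only 7 values {1, 2, 3, 4, 6, 7, 8}, so each is used; only A can be 6, hence A = 6.
Among the 6 still-open variables, 1 fits only B (and all 6 values in {1, 2, 3, 4, 7, 8} must be used), so B = 1.
The 5 still-open variables draw from only 5 values {2, 3, 4, 7, 8}, so each is used; only H can be 7, hence H = 7.

7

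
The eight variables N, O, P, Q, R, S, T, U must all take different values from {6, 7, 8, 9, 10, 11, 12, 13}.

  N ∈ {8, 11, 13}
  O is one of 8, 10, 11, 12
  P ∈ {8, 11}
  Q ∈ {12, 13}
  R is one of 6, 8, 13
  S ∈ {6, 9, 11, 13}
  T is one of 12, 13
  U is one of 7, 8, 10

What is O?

10

The 8 variables together cover exactly {6, 7, 8, 9, 10, 11, 12, 13} — 8 values for 8 variables — and 7 appears only in U's list, so U = 7.
Among the 7 still-open variables, 9 fits only S (and all 7 values in {6, 8, 9, 10, 11, 12, 13} must be used), so S = 9.
The 6 still-open variables draw from only 6 values {6, 8, 10, 11, 12, 13}, so each is used; only R can be 6, hence R = 6.
Among the 5 still-open variables, 10 fits only O (and all 5 values in {8, 10, 11, 12, 13} must be used), so O = 10.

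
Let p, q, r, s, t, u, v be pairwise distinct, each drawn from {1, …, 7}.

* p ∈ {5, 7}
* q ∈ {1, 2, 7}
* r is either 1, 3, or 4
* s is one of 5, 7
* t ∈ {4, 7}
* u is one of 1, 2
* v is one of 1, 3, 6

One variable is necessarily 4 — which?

t

The 7 variables draw from only 7 values {1, 2, 3, 4, 5, 6, 7}, so each is used; only v can be 6, hence v = 6.
The 6 still-open variables draw from only 6 values {1, 2, 3, 4, 5, 7}, so each is used; only r can be 3, hence r = 3.
The 5 still-open variables draw from only 5 values {1, 2, 4, 5, 7}, so each is used; only t can be 4, hence t = 4.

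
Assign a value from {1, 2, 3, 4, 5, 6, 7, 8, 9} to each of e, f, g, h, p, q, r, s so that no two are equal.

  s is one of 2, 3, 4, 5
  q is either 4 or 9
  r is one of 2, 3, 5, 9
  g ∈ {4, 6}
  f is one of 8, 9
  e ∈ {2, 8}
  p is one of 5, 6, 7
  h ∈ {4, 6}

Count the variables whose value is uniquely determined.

Among the 8 variables, 7 fits only p (and all 8 values in {2, 3, 4, 5, 6, 7, 8, 9} must be used), so p = 7.
g and h share exactly the 2 values {4, 6}; by pigeonhole those values go to them, so strike 4, 6 from q, s.
q must be 9 (only option left). So f, r can't be 9.
f has just one choice, so f = 8. Strike 8 from e.
That leaves e = 2. So r, s can't be 2.
Determined: e=2, f=8, p=7, q=9. The other variables each still have more than one consistent value. That makes 4.

4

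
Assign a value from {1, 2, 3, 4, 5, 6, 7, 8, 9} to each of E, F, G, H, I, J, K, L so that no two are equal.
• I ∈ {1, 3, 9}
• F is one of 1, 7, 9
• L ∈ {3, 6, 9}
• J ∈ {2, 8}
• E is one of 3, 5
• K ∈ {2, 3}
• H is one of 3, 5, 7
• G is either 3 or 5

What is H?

The 8 variables together cover exactly {1, 2, 3, 5, 6, 7, 8, 9} — 8 values for 8 variables — and 6 appears only in L's list, so L = 6.
The 7 still-open variables together cover exactly {1, 2, 3, 5, 7, 8, 9} — 7 values for 7 variables — and 8 appears only in J's list, so J = 8.
The 6 still-open variables draw from only 6 values {1, 2, 3, 5, 7, 9}, so each is used; only K can be 2, hence K = 2.
The 2 variables E and G are confined to {3, 5}, which locks those values in; drop them from H, I.
So H = 7.

7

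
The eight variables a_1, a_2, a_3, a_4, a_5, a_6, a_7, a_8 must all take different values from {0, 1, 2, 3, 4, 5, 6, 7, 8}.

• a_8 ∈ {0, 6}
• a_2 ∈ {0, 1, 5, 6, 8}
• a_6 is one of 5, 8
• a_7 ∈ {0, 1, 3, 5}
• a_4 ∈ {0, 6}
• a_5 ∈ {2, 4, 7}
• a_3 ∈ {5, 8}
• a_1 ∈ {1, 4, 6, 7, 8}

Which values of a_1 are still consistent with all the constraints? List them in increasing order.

4, 7

a_3 and a_6 between them cover only {5, 8} — a naked pair. Remove those values from a_1, a_2, a_7.
a_4 and a_8 share exactly the 2 values {0, 6}; by pigeonhole those values go to them, so strike 0, 6 from a_1, a_2, a_7.
a_2's domain is down to {1}, so a_2 = 1. Eliminate 1 elsewhere: a_1, a_7.
a_7 must be 3 (only option left).
No further eliminations apply; a_1 can still be any of 4, 7.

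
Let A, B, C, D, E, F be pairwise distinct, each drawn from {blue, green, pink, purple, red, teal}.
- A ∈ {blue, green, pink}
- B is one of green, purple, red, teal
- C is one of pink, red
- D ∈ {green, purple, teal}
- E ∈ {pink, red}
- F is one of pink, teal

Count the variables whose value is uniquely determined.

2

The 6 variables draw from only 6 values {blue, green, pink, purple, red, teal}, so each is used; only A can be blue, hence A = blue.
C and E between them cover only {pink, red} — a naked pair. Remove those values from B, F.
F has just one choice, so F = teal. Eliminate teal elsewhere: B, D.
Determined: A=blue, F=teal. The other variables each still have more than one consistent value. That makes 2.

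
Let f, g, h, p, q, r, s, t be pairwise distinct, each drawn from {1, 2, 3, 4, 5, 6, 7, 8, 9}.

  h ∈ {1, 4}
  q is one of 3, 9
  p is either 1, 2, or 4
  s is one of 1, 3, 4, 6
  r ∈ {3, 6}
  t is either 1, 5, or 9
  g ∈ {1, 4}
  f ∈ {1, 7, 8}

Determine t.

The 2 variables g and h are confined to {1, 4}, which locks those values in; drop them from f, p, s, t.
p's domain is down to {2}, so p = 2.
r and s share exactly the 2 values {3, 6}; by pigeonhole those values go to them, so strike 3, 6 from q.
That leaves q = 9. So t can't be 9.
So t = 5.

5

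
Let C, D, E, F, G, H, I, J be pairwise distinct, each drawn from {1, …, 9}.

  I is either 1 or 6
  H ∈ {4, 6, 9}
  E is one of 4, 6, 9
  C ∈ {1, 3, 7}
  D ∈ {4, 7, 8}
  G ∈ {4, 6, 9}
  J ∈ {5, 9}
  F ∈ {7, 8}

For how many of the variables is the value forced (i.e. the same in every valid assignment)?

3

The 8 variables together cover exactly {1, 3, 4, 5, 6, 7, 8, 9} — 8 values for 8 variables — and 3 appears only in C's list, so C = 3.
The 7 still-open variables together cover exactly {1, 4, 5, 6, 7, 8, 9} — 7 values for 7 variables — and 1 appears only in I's list, so I = 1.
Among the 6 still-open variables, 5 fits only J (and all 6 values in {4, 5, 6, 7, 8, 9} must be used), so J = 5.
E, G, H between them cover only {4, 6, 9} — a naked triple. Remove those values from D.
Determined: C=3, I=1, J=5. The other variables each still have more than one consistent value. That makes 3.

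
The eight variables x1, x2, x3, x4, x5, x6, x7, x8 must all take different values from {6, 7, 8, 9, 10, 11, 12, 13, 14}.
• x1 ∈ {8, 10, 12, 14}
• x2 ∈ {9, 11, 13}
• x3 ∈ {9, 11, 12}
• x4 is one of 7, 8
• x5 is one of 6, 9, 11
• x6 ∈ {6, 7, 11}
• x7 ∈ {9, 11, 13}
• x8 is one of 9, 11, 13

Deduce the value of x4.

The 3 variables x2, x7, x8 are confined to {9, 11, 13}, which locks those values in; drop them from x3, x5, x6.
x3 has just one choice, so x3 = 12. So x1 can't be 12.
x5's domain is down to {6}, so x5 = 6. So x6 can't be 6.
That leaves x6 = 7. Remove 7 from x4.
So x4 = 8.

8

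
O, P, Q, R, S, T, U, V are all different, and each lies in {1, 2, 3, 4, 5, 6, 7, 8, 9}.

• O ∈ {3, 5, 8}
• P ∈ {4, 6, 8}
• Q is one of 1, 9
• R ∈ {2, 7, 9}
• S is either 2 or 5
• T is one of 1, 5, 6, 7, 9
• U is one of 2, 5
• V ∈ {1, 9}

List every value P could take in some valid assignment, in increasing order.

The 2 variables Q and V are confined to {1, 9}, which locks those values in; drop them from R, T.
The 2 variables S and U are confined to {2, 5}, which locks those values in; drop them from O, R, T.
R's domain is down to {7}, so R = 7. Strike 7 from T.
T has just one choice, so T = 6. Strike 6 from P.
No further eliminations apply; P can still be any of 4, 8.

4, 8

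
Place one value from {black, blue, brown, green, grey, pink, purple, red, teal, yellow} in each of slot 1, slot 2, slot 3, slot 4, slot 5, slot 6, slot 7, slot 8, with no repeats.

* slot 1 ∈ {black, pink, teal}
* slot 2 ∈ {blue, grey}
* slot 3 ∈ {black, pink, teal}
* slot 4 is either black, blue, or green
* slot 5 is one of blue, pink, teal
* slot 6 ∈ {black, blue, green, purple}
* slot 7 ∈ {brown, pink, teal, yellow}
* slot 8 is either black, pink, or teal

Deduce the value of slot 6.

The 3 variables slot 1, slot 3, slot 8 are confined to {black, pink, teal}, which locks those values in; drop them from slot 4, slot 5, slot 6, slot 7.
slot 5 must be blue (only option left). Eliminate blue elsewhere: slot 2, slot 4, slot 6.
slot 2's domain is down to {grey}, so slot 2 = grey.
slot 4 has just one choice, so slot 4 = green. So slot 6 can't be green.
So slot 6 = purple.

purple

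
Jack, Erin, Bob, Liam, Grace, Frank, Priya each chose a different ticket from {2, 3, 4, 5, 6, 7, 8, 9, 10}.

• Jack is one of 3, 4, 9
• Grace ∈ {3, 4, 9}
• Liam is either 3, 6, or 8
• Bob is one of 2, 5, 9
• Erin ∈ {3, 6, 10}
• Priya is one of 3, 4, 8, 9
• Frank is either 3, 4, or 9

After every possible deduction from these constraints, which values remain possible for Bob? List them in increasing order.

Jack, Grace, Frank share exactly the 3 values {3, 4, 9}; by pigeonhole those values go to them, so strike 3, 4, 9 from Erin, Bob, Liam, Priya.
Priya's domain is down to {8}, so Priya = 8. So Liam can't be 8.
Liam must be 6 (only option left). Strike 6 from Erin.
Erin's domain is down to {10}, so Erin = 10.
No further eliminations apply; Bob can still be any of 2, 5.

2, 5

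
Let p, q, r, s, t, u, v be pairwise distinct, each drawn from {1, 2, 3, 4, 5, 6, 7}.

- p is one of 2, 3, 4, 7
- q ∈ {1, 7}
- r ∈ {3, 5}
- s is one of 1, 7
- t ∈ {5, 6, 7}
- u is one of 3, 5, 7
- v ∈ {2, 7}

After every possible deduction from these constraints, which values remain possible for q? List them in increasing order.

The 7 variables together cover exactly {1, 2, 3, 4, 5, 6, 7} — 7 values for 7 variables — and 4 appears only in p's list, so p = 4.
Among the 6 still-open variables, 2 fits only v (and all 6 values in {1, 2, 3, 5, 6, 7} must be used), so v = 2.
Among the 5 still-open variables, 6 fits only t (and all 5 values in {1, 3, 5, 6, 7} must be used), so t = 6.
q and s share exactly the 2 values {1, 7}; by pigeonhole those values go to them, so strike 1, 7 from u.
No further eliminations apply; q can still be any of 1, 7.

1, 7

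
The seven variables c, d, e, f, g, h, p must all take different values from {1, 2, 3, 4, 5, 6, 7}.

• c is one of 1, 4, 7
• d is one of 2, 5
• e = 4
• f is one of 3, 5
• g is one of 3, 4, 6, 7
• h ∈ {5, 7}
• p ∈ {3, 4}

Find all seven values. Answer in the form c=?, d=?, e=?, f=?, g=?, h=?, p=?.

c=1, d=2, e=4, f=5, g=6, h=7, p=3

e must be 4 (only option left). Remove 4 from c, g, p.
That leaves p = 3. So f, g can't be 3.
That leaves f = 5. Eliminate 5 elsewhere: d, h.
h has just one choice, so h = 7. Eliminate 7 elsewhere: c, g.
That leaves c = 1.
That leaves d = 2.
g's domain is down to {6}, so g = 6.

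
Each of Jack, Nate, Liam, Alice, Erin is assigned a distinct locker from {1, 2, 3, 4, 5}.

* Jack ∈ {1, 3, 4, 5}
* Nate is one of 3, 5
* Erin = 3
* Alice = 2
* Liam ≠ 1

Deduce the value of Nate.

Alice must be 2 (only option left). Remove 2 from Liam.
That leaves Erin = 3. Eliminate 3 elsewhere: Jack, Nate, Liam.
So Nate = 5.

5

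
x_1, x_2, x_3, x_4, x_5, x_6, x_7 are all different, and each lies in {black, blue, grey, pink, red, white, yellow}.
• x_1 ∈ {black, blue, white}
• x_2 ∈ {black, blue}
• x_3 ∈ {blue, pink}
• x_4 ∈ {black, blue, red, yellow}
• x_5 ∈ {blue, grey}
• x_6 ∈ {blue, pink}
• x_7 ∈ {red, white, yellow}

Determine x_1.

white

The 7 variables draw from only 7 values {black, blue, grey, pink, red, white, yellow}, so each is used; only x_5 can be grey, hence x_5 = grey.
x_3 and x_6 between them cover only {blue, pink} — a naked pair. Remove those values from x_1, x_2, x_4.
That leaves x_2 = black. Remove black from x_1, x_4.
So x_1 = white.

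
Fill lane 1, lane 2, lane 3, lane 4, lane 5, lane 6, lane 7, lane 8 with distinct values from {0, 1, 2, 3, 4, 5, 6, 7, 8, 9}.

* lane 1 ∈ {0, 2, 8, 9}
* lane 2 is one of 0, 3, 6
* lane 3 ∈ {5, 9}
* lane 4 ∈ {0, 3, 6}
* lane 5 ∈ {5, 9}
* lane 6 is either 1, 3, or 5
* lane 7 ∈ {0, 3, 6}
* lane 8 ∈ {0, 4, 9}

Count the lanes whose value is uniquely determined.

lane 3 and lane 5 share exactly the 2 values {5, 9}; by pigeonhole those values go to them, so strike 5, 9 from lane 1, lane 6, lane 8.
lane 2, lane 4, lane 7 share exactly the 3 values {0, 3, 6}; by pigeonhole those values go to them, so strike 0, 3, 6 from lane 1, lane 6, lane 8.
lane 6's domain is down to {1}, so lane 6 = 1.
lane 8 has just one choice, so lane 8 = 4.
Determined: lane 6=1, lane 8=4. The other lanes each still have more than one consistent value. That makes 2.

2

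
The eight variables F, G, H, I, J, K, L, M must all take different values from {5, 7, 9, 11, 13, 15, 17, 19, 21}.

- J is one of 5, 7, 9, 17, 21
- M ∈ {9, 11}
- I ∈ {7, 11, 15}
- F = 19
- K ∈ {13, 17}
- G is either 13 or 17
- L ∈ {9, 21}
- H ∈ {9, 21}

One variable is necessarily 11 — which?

F has just one choice, so F = 19.
G and K share exactly the 2 values {13, 17}; by pigeonhole those values go to them, so strike 13, 17 from J.
H and L between them cover only {9, 21} — a naked pair. Remove those values from J, M.
So 11 goes to M.

M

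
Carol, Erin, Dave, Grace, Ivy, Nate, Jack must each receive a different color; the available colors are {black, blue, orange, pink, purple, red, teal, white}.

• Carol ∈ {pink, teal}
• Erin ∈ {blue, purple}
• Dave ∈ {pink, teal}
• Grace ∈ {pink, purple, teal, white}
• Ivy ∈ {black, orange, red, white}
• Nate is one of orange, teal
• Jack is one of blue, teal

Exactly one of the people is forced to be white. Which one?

Carol and Dave share exactly the 2 values {pink, teal}; by pigeonhole those values go to them, so strike pink, teal from Grace, Nate, Jack.
That leaves Nate = orange. So Ivy can't be orange.
Jack must be blue (only option left). Remove blue from Erin.
Erin has just one choice, so Erin = purple. So Grace can't be purple.
So white goes to Grace.

Grace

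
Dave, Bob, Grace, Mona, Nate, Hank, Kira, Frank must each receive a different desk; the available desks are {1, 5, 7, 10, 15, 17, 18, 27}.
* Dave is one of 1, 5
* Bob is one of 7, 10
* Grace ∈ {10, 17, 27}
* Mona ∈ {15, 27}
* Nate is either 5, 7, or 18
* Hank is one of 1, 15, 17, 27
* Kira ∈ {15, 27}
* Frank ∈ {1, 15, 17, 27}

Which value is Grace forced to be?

The 8 variables draw from only 8 values {1, 5, 7, 10, 15, 17, 18, 27}, so each is used; only Nate can be 18, hence Nate = 18.
Among the 7 still-open variables, 5 fits only Dave (and all 7 values in {1, 5, 7, 10, 15, 17, 27} must be used), so Dave = 5.
The 6 still-open variables together cover exactly {1, 7, 10, 15, 17, 27} — 6 values for 6 variables — and 7 appears only in Bob's list, so Bob = 7.
The 5 still-open variables together cover exactly {1, 10, 15, 17, 27} — 5 values for 5 variables — and 10 appears only in Grace's list, so Grace = 10.

10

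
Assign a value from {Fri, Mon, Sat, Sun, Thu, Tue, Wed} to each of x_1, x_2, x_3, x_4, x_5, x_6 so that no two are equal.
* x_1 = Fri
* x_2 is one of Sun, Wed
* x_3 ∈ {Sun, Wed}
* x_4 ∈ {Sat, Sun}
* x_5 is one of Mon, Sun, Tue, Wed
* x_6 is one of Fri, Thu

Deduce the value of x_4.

Sat

x_1's domain is down to {Fri}, so x_1 = Fri. Strike Fri from x_6.
x_6's domain is down to {Thu}, so x_6 = Thu.
x_2 and x_3 between them cover only {Sun, Wed} — a naked pair. Remove those values from x_4, x_5.
So x_4 = Sat.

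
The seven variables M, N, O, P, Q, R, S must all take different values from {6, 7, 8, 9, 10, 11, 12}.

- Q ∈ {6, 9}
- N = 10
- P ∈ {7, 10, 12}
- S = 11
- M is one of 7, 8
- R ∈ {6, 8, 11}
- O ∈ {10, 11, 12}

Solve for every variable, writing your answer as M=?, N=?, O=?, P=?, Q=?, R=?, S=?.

N's domain is down to {10}, so N = 10. So O, P can't be 10.
That leaves S = 11. Remove 11 from O, R.
O must be 12 (only option left). So P can't be 12.
P's domain is down to {7}, so P = 7. So M can't be 7.
That leaves M = 8. Remove 8 from R.
R must be 6 (only option left). So Q can't be 6.
Q's domain is down to {9}, so Q = 9.

M=8, N=10, O=12, P=7, Q=9, R=6, S=11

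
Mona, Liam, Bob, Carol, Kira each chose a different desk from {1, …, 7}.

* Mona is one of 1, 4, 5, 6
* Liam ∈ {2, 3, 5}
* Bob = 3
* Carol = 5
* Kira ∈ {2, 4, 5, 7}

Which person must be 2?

Bob must be 3 (only option left). Strike 3 from Liam.
Carol's domain is down to {5}, so Carol = 5. So Mona, Liam, Kira can't be 5.
So 2 goes to Liam.

Liam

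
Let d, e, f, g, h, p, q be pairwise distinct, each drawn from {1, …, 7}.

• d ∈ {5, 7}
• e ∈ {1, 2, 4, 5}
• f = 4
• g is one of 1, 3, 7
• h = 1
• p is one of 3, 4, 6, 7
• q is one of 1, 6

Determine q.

f must be 4 (only option left). Strike 4 from e, p.
h must be 1 (only option left). Eliminate 1 elsewhere: e, g, q.
So q = 6.

6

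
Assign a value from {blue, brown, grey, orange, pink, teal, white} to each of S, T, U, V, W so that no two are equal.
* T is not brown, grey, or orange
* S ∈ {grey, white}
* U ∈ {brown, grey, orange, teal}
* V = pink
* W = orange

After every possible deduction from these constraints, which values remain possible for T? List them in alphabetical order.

blue, teal, white

V's domain is down to {pink}, so V = pink. Remove pink from T.
W must be orange (only option left). Remove orange from U.
No further eliminations apply; T can still be any of blue, teal, white.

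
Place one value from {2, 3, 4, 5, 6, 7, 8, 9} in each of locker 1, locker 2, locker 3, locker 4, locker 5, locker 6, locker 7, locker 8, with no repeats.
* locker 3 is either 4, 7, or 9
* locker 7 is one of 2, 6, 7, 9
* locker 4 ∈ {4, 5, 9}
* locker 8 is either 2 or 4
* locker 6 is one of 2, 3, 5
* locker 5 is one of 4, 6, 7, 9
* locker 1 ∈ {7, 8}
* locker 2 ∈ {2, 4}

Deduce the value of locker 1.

8

The 8 variables together cover exactly {2, 3, 4, 5, 6, 7, 8, 9} — 8 values for 8 variables — and 3 appears only in locker 6's list, so locker 6 = 3.
The 7 still-open variables together cover exactly {2, 4, 5, 6, 7, 8, 9} — 7 values for 7 variables — and 5 appears only in locker 4's list, so locker 4 = 5.
The 6 still-open variables together cover exactly {2, 4, 6, 7, 8, 9} — 6 values for 6 variables — and 8 appears only in locker 1's list, so locker 1 = 8.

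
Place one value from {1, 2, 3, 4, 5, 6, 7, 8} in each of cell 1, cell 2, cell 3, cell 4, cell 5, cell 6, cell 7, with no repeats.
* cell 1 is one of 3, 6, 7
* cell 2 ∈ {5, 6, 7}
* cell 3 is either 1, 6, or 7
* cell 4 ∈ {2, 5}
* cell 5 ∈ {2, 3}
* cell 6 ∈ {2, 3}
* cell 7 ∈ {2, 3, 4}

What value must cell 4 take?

The 7 variables together cover exactly {1, 2, 3, 4, 5, 6, 7} — 7 values for 7 variables — and 1 appears only in cell 3's list, so cell 3 = 1.
The 6 still-open variables together cover exactly {2, 3, 4, 5, 6, 7} — 6 values for 6 variables — and 4 appears only in cell 7's list, so cell 7 = 4.
cell 5 and cell 6 between them cover only {2, 3} — a naked pair. Remove those values from cell 1, cell 4.
So cell 4 = 5.

5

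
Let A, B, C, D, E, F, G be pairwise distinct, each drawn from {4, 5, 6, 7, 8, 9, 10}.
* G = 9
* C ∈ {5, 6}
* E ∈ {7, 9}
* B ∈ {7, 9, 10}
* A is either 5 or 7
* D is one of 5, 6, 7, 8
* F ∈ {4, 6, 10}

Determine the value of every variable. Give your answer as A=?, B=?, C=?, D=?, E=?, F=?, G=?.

A=5, B=10, C=6, D=8, E=7, F=4, G=9

G has just one choice, so G = 9. Remove 9 from B, E.
E must be 7 (only option left). Eliminate 7 elsewhere: A, B, D.
A's domain is down to {5}, so A = 5. Eliminate 5 elsewhere: C, D.
B must be 10 (only option left). Strike 10 from F.
C's domain is down to {6}, so C = 6. Eliminate 6 elsewhere: D, F.
D has just one choice, so D = 8.
F has just one choice, so F = 4.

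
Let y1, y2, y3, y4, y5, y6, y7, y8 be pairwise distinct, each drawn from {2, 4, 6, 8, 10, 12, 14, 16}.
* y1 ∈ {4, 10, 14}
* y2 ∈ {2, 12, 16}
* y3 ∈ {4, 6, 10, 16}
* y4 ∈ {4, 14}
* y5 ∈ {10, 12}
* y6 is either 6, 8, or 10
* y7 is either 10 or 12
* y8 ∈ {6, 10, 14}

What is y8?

The 8 variables together cover exactly {2, 4, 6, 8, 10, 12, 14, 16} — 8 values for 8 variables — and 2 appears only in y2's list, so y2 = 2.
Among the 7 still-open variables, 8 fits only y6 (and all 7 values in {4, 6, 8, 10, 12, 14, 16} must be used), so y6 = 8.
The 6 still-open variables draw from only 6 values {4, 6, 10, 12, 14, 16}, so each is used; only y3 can be 16, hence y3 = 16.
The 5 still-open variables draw from only 5 values {4, 6, 10, 12, 14}, so each is used; only y8 can be 6, hence y8 = 6.

6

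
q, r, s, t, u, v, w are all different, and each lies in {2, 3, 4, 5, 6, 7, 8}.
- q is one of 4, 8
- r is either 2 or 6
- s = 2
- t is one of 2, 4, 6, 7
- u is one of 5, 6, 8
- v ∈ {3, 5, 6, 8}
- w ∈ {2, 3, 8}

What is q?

s has just one choice, so s = 2. Remove 2 from r, t, w.
That leaves r = 6. Eliminate 6 elsewhere: t, u, v.
Among the 5 still-open variables, 7 fits only t (and all 5 values in {3, 4, 5, 7, 8} must be used), so t = 7.
The 4 still-open variables draw from only 4 values {3, 4, 5, 8}, so each is used; only q can be 4, hence q = 4.

4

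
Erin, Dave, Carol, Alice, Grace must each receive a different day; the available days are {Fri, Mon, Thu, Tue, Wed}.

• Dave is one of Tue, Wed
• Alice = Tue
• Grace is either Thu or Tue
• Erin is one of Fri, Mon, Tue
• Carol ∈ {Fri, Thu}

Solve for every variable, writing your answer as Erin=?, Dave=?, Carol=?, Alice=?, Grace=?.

Erin=Mon, Dave=Wed, Carol=Fri, Alice=Tue, Grace=Thu

Alice's domain is down to {Tue}, so Alice = Tue. Strike Tue from Erin, Dave, Grace.
Grace's domain is down to {Thu}, so Grace = Thu. Remove Thu from Carol.
Dave has just one choice, so Dave = Wed.
Carol has just one choice, so Carol = Fri. So Erin can't be Fri.
Erin has just one choice, so Erin = Mon.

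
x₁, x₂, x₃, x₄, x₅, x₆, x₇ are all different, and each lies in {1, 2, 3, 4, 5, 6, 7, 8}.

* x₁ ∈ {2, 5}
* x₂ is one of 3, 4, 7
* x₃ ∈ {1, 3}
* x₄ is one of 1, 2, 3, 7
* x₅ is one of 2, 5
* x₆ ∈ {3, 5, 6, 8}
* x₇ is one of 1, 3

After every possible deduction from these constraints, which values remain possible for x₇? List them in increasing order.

1, 3

x₁ and x₅ between them cover only {2, 5} — a naked pair. Remove those values from x₄, x₆.
The 2 variables x₃ and x₇ are confined to {1, 3}, which locks those values in; drop them from x₂, x₄, x₆.
x₄'s domain is down to {7}, so x₄ = 7. Strike 7 from x₂.
x₂ must be 4 (only option left).
No further eliminations apply; x₇ can still be any of 1, 3.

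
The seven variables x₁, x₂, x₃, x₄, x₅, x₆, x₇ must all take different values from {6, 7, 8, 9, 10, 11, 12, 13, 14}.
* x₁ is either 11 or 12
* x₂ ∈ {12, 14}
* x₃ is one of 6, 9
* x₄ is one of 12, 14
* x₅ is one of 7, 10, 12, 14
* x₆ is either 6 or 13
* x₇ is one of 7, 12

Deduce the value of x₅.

10

x₂ and x₄ between them cover only {12, 14} — a naked pair. Remove those values from x₁, x₅, x₇.
That leaves x₁ = 11.
x₇'s domain is down to {7}, so x₇ = 7. So x₅ can't be 7.
So x₅ = 10.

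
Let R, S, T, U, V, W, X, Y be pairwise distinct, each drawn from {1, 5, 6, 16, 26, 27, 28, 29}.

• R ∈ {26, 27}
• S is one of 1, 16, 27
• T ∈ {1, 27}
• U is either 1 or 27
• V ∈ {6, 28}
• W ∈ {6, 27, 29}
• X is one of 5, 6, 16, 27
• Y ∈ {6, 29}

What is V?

28

The 8 variables together cover exactly {1, 5, 6, 16, 26, 27, 28, 29} — 8 values for 8 variables — and 5 appears only in X's list, so X = 5.
The 7 still-open variables together cover exactly {1, 6, 16, 26, 27, 28, 29} — 7 values for 7 variables — and 16 appears only in S's list, so S = 16.
Among the 6 still-open variables, 26 fits only R (and all 6 values in {1, 6, 26, 27, 28, 29} must be used), so R = 26.
The 5 still-open variables together cover exactly {1, 6, 27, 28, 29} — 5 values for 5 variables — and 28 appears only in V's list, so V = 28.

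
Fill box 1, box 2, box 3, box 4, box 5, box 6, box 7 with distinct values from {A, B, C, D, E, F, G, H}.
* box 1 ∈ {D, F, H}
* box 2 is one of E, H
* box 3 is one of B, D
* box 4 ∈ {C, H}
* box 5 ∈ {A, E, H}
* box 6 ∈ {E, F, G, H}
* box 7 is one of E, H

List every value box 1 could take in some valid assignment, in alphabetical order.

D, F

box 2 and box 7 share exactly the 2 values {E, H}; by pigeonhole those values go to them, so strike E, H from box 1, box 4, box 5, box 6.
box 4's domain is down to {C}, so box 4 = C.
box 5 must be A (only option left).
No further eliminations apply; box 1 can still be any of D, F.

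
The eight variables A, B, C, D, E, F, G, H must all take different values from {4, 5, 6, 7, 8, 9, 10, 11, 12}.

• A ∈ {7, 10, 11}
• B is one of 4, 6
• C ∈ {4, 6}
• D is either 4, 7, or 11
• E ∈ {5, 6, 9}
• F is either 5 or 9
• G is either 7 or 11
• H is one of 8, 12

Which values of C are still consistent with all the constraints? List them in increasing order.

4, 6

The 2 variables B and C are confined to {4, 6}, which locks those values in; drop them from D, E.
D and G between them cover only {7, 11} — a naked pair. Remove those values from A.
That leaves A = 10.
No further eliminations apply; C can still be any of 4, 6.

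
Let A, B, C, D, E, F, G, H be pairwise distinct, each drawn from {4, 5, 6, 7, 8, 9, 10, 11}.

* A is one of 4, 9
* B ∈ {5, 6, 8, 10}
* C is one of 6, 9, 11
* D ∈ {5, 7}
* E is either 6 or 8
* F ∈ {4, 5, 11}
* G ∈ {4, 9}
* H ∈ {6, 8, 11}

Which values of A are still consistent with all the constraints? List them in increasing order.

4, 9

The 8 variables draw from only 8 values {4, 5, 6, 7, 8, 9, 10, 11}, so each is used; only D can be 7, hence D = 7.
The 7 still-open variables draw from only 7 values {4, 5, 6, 8, 9, 10, 11}, so each is used; only B can be 10, hence B = 10.
The 6 still-open variables draw from only 6 values {4, 5, 6, 8, 9, 11}, so each is used; only F can be 5, hence F = 5.
A and G between them cover only {4, 9} — a naked pair. Remove those values from C.
No further eliminations apply; A can still be any of 4, 9.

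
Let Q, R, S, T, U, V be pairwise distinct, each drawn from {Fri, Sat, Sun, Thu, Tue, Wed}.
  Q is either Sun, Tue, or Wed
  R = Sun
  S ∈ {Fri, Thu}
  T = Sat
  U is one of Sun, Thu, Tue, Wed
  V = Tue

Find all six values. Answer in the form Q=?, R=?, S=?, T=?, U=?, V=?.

Q=Wed, R=Sun, S=Fri, T=Sat, U=Thu, V=Tue

R must be Sun (only option left). Eliminate Sun elsewhere: Q, U.
T's domain is down to {Sat}, so T = Sat.
V has just one choice, so V = Tue. Strike Tue from Q, U.
Q's domain is down to {Wed}, so Q = Wed. Remove Wed from U.
U must be Thu (only option left). Remove Thu from S.
S has just one choice, so S = Fri.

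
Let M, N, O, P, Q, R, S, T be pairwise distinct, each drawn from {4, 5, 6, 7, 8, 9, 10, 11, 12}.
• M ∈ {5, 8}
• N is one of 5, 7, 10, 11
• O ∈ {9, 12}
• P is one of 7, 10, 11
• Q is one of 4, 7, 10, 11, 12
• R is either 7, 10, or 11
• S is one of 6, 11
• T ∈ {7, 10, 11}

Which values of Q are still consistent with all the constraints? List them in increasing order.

P, R, T between them cover only {7, 10, 11} — a naked triple. Remove those values from N, Q, S.
That leaves N = 5. Eliminate 5 elsewhere: M.
S must be 6 (only option left).
That leaves M = 8.
No further eliminations apply; Q can still be any of 4, 12.

4, 12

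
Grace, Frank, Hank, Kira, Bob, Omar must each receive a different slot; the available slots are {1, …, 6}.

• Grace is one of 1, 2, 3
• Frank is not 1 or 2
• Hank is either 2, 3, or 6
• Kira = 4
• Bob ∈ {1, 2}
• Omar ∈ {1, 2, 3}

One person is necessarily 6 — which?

Hank

Kira must be 4 (only option left). Eliminate 4 elsewhere: Frank.
The 5 still-open variables draw from only 5 values {1, 2, 3, 5, 6}, so each is used; only Frank can be 5, hence Frank = 5.
Among the 4 still-open variables, 6 fits only Hank (and all 4 values in {1, 2, 3, 6} must be used), so Hank = 6.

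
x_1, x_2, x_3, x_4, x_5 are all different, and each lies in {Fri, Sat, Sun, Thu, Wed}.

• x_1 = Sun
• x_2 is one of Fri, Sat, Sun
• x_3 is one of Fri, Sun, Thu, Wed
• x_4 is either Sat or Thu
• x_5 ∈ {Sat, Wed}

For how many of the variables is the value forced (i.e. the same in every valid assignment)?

1

x_1 has just one choice, so x_1 = Sun. So x_2, x_3 can't be Sun.
Determined: x_1=Sun. The other variables each still have more than one consistent value. That makes 1.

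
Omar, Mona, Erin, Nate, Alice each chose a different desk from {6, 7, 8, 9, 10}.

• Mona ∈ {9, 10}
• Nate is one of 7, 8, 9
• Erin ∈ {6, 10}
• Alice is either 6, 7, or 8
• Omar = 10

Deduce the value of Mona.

Omar's domain is down to {10}, so Omar = 10. So Mona, Erin can't be 10.
So Mona = 9.

9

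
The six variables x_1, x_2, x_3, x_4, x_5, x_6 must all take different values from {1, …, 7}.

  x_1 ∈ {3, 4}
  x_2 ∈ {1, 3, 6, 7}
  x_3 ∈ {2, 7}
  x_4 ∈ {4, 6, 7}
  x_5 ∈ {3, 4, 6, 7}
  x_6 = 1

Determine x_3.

2

x_6 has just one choice, so x_6 = 1. Eliminate 1 elsewhere: x_2.
Among the 5 still-open variables, 2 fits only x_3 (and all 5 values in {2, 3, 4, 6, 7} must be used), so x_3 = 2.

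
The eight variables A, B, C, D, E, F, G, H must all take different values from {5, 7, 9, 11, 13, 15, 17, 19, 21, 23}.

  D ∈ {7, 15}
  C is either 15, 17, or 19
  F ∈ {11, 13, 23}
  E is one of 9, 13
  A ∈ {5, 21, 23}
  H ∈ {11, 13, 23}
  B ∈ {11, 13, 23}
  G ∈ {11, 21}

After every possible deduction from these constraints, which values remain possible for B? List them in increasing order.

B, F, H between them cover only {11, 13, 23} — a naked triple. Remove those values from A, E, G.
E's domain is down to {9}, so E = 9.
G has just one choice, so G = 21. So A can't be 21.
A's domain is down to {5}, so A = 5.
No further eliminations apply; B can still be any of 11, 13, 23.

11, 13, 23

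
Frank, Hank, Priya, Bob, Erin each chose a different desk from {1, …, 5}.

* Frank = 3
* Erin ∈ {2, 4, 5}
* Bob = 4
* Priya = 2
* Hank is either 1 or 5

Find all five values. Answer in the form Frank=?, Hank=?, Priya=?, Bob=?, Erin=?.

Frank=3, Hank=1, Priya=2, Bob=4, Erin=5

Frank must be 3 (only option left).
That leaves Priya = 2. Remove 2 from Erin.
Bob has just one choice, so Bob = 4. So Erin can't be 4.
Erin has just one choice, so Erin = 5. Eliminate 5 elsewhere: Hank.
Hank has just one choice, so Hank = 1.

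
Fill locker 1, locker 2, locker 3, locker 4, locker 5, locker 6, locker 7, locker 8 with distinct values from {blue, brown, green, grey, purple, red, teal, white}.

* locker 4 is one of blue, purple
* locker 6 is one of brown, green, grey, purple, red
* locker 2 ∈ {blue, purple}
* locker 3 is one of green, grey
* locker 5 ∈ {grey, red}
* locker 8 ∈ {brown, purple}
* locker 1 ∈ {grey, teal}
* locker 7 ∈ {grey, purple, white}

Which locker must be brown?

locker 8

Among the 8 variables, teal fits only locker 1 (and all 8 values in {blue, brown, green, grey, purple, red, teal, white} must be used), so locker 1 = teal.
Among the 7 still-open variables, white fits only locker 7 (and all 7 values in {blue, brown, green, grey, purple, red, white} must be used), so locker 7 = white.
locker 2 and locker 4 between them cover only {blue, purple} — a naked pair. Remove those values from locker 6, locker 8.
So brown goes to locker 8.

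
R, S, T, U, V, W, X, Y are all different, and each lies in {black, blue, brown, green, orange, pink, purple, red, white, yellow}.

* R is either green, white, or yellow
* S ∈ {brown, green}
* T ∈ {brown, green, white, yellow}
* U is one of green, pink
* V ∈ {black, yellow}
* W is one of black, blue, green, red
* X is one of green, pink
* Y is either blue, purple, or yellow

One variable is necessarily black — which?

The 2 variables U and X are confined to {green, pink}, which locks those values in; drop them from R, S, T, W.
That leaves S = brown. So T can't be brown.
R and T share exactly the 2 values {white, yellow}; by pigeonhole those values go to them, so strike white, yellow from V, Y.
So black goes to V.

V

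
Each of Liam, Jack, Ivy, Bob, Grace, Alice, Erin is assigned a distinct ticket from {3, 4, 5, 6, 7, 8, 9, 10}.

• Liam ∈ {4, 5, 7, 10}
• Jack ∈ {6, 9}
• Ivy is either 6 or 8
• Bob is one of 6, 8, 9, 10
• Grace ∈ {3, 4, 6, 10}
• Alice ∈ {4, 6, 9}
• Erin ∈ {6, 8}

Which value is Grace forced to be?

Ivy and Erin between them cover only {6, 8} — a naked pair. Remove those values from Jack, Bob, Grace, Alice.
Jack's domain is down to {9}, so Jack = 9. Eliminate 9 elsewhere: Bob, Alice.
Bob must be 10 (only option left). So Liam, Grace can't be 10.
That leaves Alice = 4. Strike 4 from Liam, Grace.
So Grace = 3.

3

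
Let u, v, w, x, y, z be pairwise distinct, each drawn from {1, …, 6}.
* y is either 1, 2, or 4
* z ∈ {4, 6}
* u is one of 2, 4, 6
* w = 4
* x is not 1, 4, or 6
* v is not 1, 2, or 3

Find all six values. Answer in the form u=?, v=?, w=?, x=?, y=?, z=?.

w's domain is down to {4}, so w = 4. Eliminate 4 elsewhere: u, v, y, z.
That leaves z = 6. Strike 6 from u, v.
u must be 2 (only option left). So x, y can't be 2.
v has just one choice, so v = 5. Strike 5 from x.
x's domain is down to {3}, so x = 3.
y's domain is down to {1}, so y = 1.

u=2, v=5, w=4, x=3, y=1, z=6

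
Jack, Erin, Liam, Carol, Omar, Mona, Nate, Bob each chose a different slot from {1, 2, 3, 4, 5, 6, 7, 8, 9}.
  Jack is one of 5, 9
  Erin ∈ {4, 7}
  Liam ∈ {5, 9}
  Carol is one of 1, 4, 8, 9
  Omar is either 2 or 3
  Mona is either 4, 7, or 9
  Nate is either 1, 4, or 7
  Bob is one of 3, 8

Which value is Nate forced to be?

The 8 variables draw from only 8 values {1, 2, 3, 4, 5, 7, 8, 9}, so each is used; only Omar can be 2, hence Omar = 2.
Among the 7 still-open variables, 3 fits only Bob (and all 7 values in {1, 3, 4, 5, 7, 8, 9} must be used), so Bob = 3.
The 6 still-open variables draw from only 6 values {1, 4, 5, 7, 8, 9}, so each is used; only Carol can be 8, hence Carol = 8.
Among the 5 still-open variables, 1 fits only Nate (and all 5 values in {1, 4, 5, 7, 9} must be used), so Nate = 1.

1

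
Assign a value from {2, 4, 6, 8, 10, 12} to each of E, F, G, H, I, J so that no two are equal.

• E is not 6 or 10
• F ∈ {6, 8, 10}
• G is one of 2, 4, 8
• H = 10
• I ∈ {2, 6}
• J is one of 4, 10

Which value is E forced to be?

12

H must be 10 (only option left). Remove 10 from F, J.
J must be 4 (only option left). Strike 4 from E, G.
The 4 still-open variables together cover exactly {2, 6, 8, 12} — 4 values for 4 variables — and 12 appears only in E's list, so E = 12.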